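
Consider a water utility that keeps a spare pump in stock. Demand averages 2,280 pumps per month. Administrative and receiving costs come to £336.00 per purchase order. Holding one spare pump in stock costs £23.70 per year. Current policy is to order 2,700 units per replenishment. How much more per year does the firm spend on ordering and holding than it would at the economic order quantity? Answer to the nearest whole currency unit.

Extra cost ≈ £14,525 per year

Annual demand D = 2,280 × 12 = 27,360.
EOQ = √(2DS/H) = √(2 × 27,360 × 336 / 23.7) ≈ 880.78.
Cost at Q* = (D/Q*)S + (Q*/2)H = √(2DSH) ≈ £20,874.54.
Cost at Q = 2,700: (27,360/2,700)×336 + (2,700/2)×23.7 = £3,404.80 + £31,995.00 = £35,399.80.
Excess = £35,399.80 − £20,874.54 = £14,525.26.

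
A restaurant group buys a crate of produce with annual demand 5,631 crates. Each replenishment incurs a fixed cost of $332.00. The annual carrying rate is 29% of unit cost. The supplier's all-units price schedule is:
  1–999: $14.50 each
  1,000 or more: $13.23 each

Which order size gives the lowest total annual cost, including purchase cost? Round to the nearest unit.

Q* ≈ 1,000 crates

Holding cost per unit per year at price C is H = 0.29·C.
Candidates are each tier's EOQ (if it falls in that tier) and each price-break quantity.
EOQ at $14.50 = 943.0 (feasible in tier 1): TC = 5,631×$14.50 + (5,631/943.0)×332 + (943.0/2)×0.29×$14.50 = $85,614.65.
EOQ at $13.23 = 987.2 < 1000, so use break Q=1000: TC = 5,631×$13.23 + (5,631/1000.0)×332 + (1000.0/2)×0.29×$13.23 = $78,285.97.
Lowest total cost is $78,285.97 at Q = 1000.0.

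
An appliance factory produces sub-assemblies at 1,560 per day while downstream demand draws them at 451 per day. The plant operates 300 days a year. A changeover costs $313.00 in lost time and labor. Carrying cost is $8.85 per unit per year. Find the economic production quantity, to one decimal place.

Q* ≈ 3,669.1 sub-assemblies

Annual demand D = 451 × 300 = 135,300.
Production build-up factor (1 − d/p) = 1 − 451/1,560 = 0.7109.
Q* = √(2DS / (H(1 − d/p))) = √(2 × 135,300 × 313 / (8.85 × 0.7109)).
= √(84,697,800 / 6.2914) ≈ 3669.112.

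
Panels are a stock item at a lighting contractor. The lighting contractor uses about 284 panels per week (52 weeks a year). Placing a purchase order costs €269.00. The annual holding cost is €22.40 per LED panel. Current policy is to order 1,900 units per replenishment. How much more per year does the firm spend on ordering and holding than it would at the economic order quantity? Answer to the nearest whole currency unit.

Extra cost ≈ €10,030 per year

Annual demand D = 284 × 52 = 14,768.
EOQ = √(2DS/H) = √(2 × 14,768 × 269 / 22.4) ≈ 595.56.
Cost at Q* = (D/Q*)S + (Q*/2)H = √(2DSH) ≈ €13,340.62.
Cost at Q = 1,900: (14,768/1,900)×269 + (1,900/2)×22.4 = €2,090.84 + €21,280.00 = €23,370.84.
Excess = €23,370.84 − €13,340.62 = €10,030.22.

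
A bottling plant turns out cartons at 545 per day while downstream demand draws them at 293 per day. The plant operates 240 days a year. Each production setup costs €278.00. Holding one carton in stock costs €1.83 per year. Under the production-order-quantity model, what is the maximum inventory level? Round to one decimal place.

I_max ≈ 3,143.1 cartons

Annual demand D = 293 × 240 = 70,320.
Production build-up factor (1 − d/p) = 1 − 293/545 = 0.4624.
Q* = √(2DS / (H(1 − d/p))) = √(2 × 70,320 × 278 / (1.83 × 0.4624)).
= √(39,097,920 / 0.8462) ≈ 6797.501.
Maximum inventory = Q*(1 − d/p) = 6797.501 × 0.4624 ≈ 3143.065.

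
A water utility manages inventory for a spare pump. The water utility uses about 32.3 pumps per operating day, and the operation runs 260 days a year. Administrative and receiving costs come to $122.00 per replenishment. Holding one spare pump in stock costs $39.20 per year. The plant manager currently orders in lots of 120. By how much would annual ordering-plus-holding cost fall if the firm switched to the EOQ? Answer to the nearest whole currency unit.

Extra cost ≈ $1,928 per year

Annual demand D = 32.3 × 260 = 8,398.
EOQ = √(2DS/H) = √(2 × 8,398 × 122 / 39.2) ≈ 228.63.
Cost at Q* = (D/Q*)S + (Q*/2)H = √(2DSH) ≈ $8,962.43.
Cost at Q = 120: (8,398/120)×122 + (120/2)×39.2 = $8,537.97 + $2,352.00 = $10,889.97.
Excess = $10,889.97 − $8,962.43 = $1,927.53.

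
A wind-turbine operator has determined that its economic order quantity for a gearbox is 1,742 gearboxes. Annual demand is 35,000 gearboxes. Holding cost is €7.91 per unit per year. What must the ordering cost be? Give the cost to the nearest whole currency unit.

Invert the EOQ relation Q*² = 2DS/H.
From Q* = √(2DS/H): S = Q*²H / (2D) = 1,742² × 7.91 / (2 × 35,000) = 342.9057.

S ≈ €343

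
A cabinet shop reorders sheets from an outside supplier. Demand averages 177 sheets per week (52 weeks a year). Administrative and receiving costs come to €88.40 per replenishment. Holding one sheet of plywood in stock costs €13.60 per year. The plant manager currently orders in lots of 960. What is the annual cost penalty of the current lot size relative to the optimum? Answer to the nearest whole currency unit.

Extra cost ≈ €2,671 per year

Annual demand D = 177 × 52 = 9,204.
EOQ = √(2DS/H) = √(2 × 9,204 × 88.4 / 13.6) ≈ 345.91.
Cost at Q* = (D/Q*)S + (Q*/2)H = √(2DSH) ≈ €4,704.34.
Cost at Q = 960: (9,204/960)×88.4 + (960/2)×13.6 = €847.54 + €6,528.00 = €7,375.53.
Excess = €7,375.53 − €4,704.34 = €2,671.19.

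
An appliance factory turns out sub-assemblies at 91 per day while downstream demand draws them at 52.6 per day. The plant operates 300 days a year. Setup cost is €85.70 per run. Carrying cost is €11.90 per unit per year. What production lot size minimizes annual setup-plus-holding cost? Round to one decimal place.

Q* ≈ 733.9 sub-assemblies

Annual demand D = 52.6 × 300 = 15,780.
Production build-up factor (1 − d/p) = 1 − 52.6/91 = 0.4220.
Q* = √(2DS / (H(1 − d/p))) = √(2 × 15,780 × 85.7 / (11.9 × 0.4220)).
= √(2,704,692 / 5.0215) ≈ 733.906.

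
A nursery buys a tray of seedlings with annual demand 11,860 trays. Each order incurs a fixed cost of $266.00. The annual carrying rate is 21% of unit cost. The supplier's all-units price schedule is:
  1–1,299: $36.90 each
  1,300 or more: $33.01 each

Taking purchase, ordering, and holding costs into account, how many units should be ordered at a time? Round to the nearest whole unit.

Holding cost per unit per year at price C is H = 0.21·C.
Evaluate total cost at each tier's feasible EOQ or, if the EOQ is below the tier, at the tier's minimum quantity.
EOQ at $36.90 = 902.4 (feasible in tier 1): TC = 11,860×$36.90 + (11,860/902.4)×266 + (902.4/2)×0.21×$36.90 = $444,626.32.
EOQ at $33.01 = 954.0 < 1300, so use break Q=1300: TC = 11,860×$33.01 + (11,860/1300.0)×266 + (1300.0/2)×0.21×$33.01 = $398,431.20.
Lowest total cost is $398,431.20 at Q = 1300.0.

Q* ≈ 1,300 trays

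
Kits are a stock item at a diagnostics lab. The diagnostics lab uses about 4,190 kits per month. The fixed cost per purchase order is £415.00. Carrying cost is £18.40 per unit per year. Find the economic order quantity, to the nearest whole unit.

Q* ≈ 1,506 kits

Annual demand D = 4,190 × 12 = 50,280.
EOQ = √(2DS / H) = √(2 × 50,280 × 415 / 18.4).
= √(41,732,400 / 18.4) = √2,268,065.2174 ≈ 1506.010.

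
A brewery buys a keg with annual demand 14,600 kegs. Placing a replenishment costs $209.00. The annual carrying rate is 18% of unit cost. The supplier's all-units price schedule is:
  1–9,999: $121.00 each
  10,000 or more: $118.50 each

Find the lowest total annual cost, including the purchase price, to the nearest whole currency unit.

TC* ≈ $1,778,129

Holding cost per unit per year at price C is H = 0.18·C.
Evaluate total cost at each tier's feasible EOQ or, if the EOQ is below the tier, at the tier's minimum quantity.
EOQ at $121.00 = 529.3 (feasible in tier 1): TC = 14,600×$121.00 + (14,600/529.3)×209 + (529.3/2)×0.18×$121.00 = $1,778,129.05.
EOQ at $118.50 = 534.9 < 10000, so use break Q=10000: TC = 14,600×$118.50 + (14,600/10000.0)×209 + (10000.0/2)×0.18×$118.50 = $1,837,055.14.
Lowest total cost among the candidates is at Q = 529.3.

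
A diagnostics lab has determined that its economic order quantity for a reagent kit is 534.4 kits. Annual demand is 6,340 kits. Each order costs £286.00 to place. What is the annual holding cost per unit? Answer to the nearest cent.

Squaring Q* = √(2DS/H) gives Q*² = 2DS/H.
From Q* = √(2DS/H): H = 2DS / Q*² = 2 × 6,340 × 286 / 534.4² = 12.6985.

H ≈ £12.70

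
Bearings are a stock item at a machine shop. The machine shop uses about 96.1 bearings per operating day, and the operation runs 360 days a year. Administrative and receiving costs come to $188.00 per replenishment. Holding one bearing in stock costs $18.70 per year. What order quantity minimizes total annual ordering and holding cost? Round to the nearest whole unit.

Q* ≈ 834 bearings

Annual demand D = 96.1 × 360 = 34,596.
EOQ = √(2DS / H) = √(2 × 34,596 × 188 / 18.7).
= √(13,008,096 / 18.7) = √695,620.107 ≈ 834.038.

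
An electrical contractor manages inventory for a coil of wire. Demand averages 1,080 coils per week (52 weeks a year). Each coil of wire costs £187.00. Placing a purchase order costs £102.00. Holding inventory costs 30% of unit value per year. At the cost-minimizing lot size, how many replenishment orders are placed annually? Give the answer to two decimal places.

Annual demand D = 1,080 × 52 = 56,160.
Holding cost H = 0.30 × £187.00 = £56.1000 per unit per year.
Q* = √(2DS/H) = √(2 × 56,160 × 102 / 56.1) ≈ 451.91.
Orders per year = D / Q* = 56,160 / 451.91 ≈ 124.274.

N ≈ 124.27 orders per year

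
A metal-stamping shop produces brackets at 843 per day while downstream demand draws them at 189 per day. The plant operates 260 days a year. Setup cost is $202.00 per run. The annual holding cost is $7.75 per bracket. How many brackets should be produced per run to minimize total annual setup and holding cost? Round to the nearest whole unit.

Annual demand D = 189 × 260 = 49,140.
Production build-up factor (1 − d/p) = 1 − 189/843 = 0.7758.
Q* = √(2DS / (H(1 − d/p))) = √(2 × 49,140 × 202 / (7.75 × 0.7758)).
= √(19,852,560 / 6.0125) ≈ 1817.115.

Q* ≈ 1,817 brackets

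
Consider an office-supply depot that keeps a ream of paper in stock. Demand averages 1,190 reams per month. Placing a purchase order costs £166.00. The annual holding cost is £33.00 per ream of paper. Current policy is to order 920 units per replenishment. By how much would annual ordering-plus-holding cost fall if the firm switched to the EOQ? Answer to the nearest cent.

Annual demand D = 1,190 × 12 = 14,280.
EOQ = √(2DS/H) = √(2 × 14,280 × 166 / 33) ≈ 379.03.
Cost at Q* = (D/Q*)S + (Q*/2)H = √(2DSH) ≈ £12,508.06.
Cost at Q = 920: (14,280/920)×166 + (920/2)×33 = £2,576.61 + £15,180.00 = £17,756.61.
Excess = £17,756.61 − £12,508.06 = £5,248.54.

Extra cost ≈ £5,248.54 per year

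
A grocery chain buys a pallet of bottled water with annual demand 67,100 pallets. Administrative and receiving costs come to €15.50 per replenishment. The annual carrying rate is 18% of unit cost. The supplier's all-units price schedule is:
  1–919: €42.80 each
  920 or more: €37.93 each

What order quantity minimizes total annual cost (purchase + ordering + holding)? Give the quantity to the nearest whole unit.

Holding cost per unit per year at price C is H = 0.18·C.
Evaluate total cost at each tier's feasible EOQ or, if the EOQ is below the tier, at the tier's minimum quantity.
EOQ at €42.80 = 519.6 (feasible in tier 1): TC = 67,100×€42.80 + (67,100/519.6)×15.5 + (519.6/2)×0.18×€42.80 = €2,875,883.14.
EOQ at €37.93 = 552.0 < 920, so use break Q=920: TC = 67,100×€37.93 + (67,100/920.0)×15.5 + (920.0/2)×0.18×€37.93 = €2,549,374.09.
Lowest total cost is €2,549,374.09 at Q = 920.0.

Q* ≈ 920 pallets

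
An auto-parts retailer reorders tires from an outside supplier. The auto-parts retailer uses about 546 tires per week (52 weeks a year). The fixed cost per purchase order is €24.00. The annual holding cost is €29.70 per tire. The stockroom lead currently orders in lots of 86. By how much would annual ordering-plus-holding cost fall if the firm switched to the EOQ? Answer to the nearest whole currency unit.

Annual demand D = 546 × 52 = 28,392.
EOQ = √(2DS/H) = √(2 × 28,392 × 24 / 29.7) ≈ 214.21.
Cost at Q* = (D/Q*)S + (Q*/2)H = √(2DSH) ≈ €6,362.05.
Cost at Q = 86: (28,392/86)×24 + (86/2)×29.7 = €7,923.35 + €1,277.10 = €9,200.45.
Excess = €9,200.45 − €6,362.05 = €2,838.40.

Extra cost ≈ €2,838 per year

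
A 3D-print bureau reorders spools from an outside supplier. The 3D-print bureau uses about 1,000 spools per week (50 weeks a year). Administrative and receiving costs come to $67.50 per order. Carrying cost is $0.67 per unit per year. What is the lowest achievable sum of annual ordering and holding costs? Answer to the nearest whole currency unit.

TC* ≈ $2,127

Annual demand D = 1,000 × 50 = 50,000.
The optimal lot size = √(2DS/H) = √(2 × 50,000 × 67.5 / 0.67) ≈ 3174.06.
At the optimum the two cost components are equal, so total cost = 2·(Q*/2)H = Q*·H.
Minimum total = √(2DSH) = √(2 × 50,000 × 67.5 × 0.67) ≈ 2126.617.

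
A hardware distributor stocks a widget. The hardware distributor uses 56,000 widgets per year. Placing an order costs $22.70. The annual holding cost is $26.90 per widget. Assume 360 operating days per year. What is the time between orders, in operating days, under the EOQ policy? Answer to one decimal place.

T ≈ 2.0 days

The optimal lot size = √(2DS/H) = √(2 × 56,000 × 22.7 / 26.9) ≈ 307.43.
Cycle time = Q*/D × 360 = 307.43 / 56,000 × 360 ≈ 1.976 days.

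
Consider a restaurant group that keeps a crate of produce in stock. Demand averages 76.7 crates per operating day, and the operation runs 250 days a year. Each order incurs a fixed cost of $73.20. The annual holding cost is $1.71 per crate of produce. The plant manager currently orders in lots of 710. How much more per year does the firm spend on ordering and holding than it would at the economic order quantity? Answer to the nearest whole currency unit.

Annual demand D = 76.7 × 250 = 19,175.
EOQ = √(2DS/H) = √(2 × 19,175 × 73.2 / 1.71) ≈ 1281.27.
Cost at Q* = (D/Q*)S + (Q*/2)H = √(2DSH) ≈ $2,190.97.
Cost at Q = 710: (19,175/710)×73.2 + (710/2)×1.71 = $1,976.92 + $607.05 = $2,583.97.
Excess = $2,583.97 − $2,190.97 = $393.00.

Extra cost ≈ $393 per year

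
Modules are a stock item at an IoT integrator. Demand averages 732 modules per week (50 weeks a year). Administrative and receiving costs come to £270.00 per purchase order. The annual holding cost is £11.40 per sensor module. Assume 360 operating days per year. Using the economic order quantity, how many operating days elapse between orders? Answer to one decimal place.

T ≈ 13.0 days

Annual demand D = 732 × 50 = 36,600.
The optimal lot size = √(2DS/H) = √(2 × 36,600 × 270 / 11.4) ≈ 1316.69.
Cycle time = Q*/D × 360 = 1316.69 / 36,600 × 360 ≈ 12.951 days.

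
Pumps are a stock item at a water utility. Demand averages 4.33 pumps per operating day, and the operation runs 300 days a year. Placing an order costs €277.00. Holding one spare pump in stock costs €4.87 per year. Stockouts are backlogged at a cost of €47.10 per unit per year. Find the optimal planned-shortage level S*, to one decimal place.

S* ≈ 37.8 pumps

Annual demand D = 4.33 × 300 = 1,299.
With planned backorders, Q* = √(2DS/H) · √((H+B)/B).
√(2DS/H) = √(2 × 1,299 × 277 / 4.87) = 384.410.
√((H+B)/B) = √((4.87+47.1)/47.1) = 1.0504.
Q* ≈ 403.795.
S* = Q* · H/(H+B) = 403.795 × 4.87/51.97 ≈ 37.839.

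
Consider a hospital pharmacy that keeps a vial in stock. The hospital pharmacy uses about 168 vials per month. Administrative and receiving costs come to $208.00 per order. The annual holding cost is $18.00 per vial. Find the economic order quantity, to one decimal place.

Q* ≈ 215.9 vials

Annual demand D = 168 × 12 = 2,016.
EOQ = √(2DS / H) = √(2 × 2,016 × 208 / 18).
= √(838,656 / 18) = √46,592 ≈ 215.852.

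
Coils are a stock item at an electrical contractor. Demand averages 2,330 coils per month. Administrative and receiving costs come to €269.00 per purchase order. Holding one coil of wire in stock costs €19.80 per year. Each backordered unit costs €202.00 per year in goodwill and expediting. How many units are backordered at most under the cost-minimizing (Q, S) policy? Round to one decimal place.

S* ≈ 81.5 coils

Annual demand D = 2,330 × 12 = 27,960.
With planned backorders, Q* = √(2DS/H) · √((H+B)/B).
√(2DS/H) = √(2 × 27,960 × 269 / 19.8) = 871.620.
√((H+B)/B) = √((19.8+202)/202) = 1.0479.
Q* ≈ 913.339.
S* = Q* · H/(H+B) = 913.339 × 19.8/221.8 ≈ 81.533.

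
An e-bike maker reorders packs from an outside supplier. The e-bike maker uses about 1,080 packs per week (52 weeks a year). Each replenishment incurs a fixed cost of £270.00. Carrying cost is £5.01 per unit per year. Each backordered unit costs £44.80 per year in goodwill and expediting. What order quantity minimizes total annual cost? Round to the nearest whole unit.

Annual demand D = 1,080 × 52 = 56,160.
With planned backorders, Q* = √(2DS/H) · √((H+B)/B).
√(2DS/H) = √(2 × 56,160 × 270 / 5.01) = 2460.320.
√((H+B)/B) = √((5.01+44.8)/44.8) = 1.0544.
Q* ≈ 2594.244.

Q* ≈ 2,594 packs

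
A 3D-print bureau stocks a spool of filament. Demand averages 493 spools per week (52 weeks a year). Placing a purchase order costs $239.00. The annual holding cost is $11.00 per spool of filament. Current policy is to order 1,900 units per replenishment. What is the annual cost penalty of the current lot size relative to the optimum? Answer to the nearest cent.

Annual demand D = 493 × 52 = 25,636.
EOQ = √(2DS/H) = √(2 × 25,636 × 239 / 11) ≈ 1055.46.
Cost at Q* = (D/Q*)S + (Q*/2)H = √(2DSH) ≈ $11,610.09.
Cost at Q = 1,900: (25,636/1,900)×239 + (1,900/2)×11 = $3,224.74 + $10,450.00 = $13,674.74.
Excess = $13,674.74 − $11,610.09 = $2,064.65.

Extra cost ≈ $2,064.65 per year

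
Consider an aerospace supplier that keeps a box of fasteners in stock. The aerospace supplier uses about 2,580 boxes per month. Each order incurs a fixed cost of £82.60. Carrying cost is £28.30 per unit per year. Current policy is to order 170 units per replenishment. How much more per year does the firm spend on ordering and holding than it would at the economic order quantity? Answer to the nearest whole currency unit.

Annual demand D = 2,580 × 12 = 30,960.
EOQ = √(2DS/H) = √(2 × 30,960 × 82.6 / 28.3) ≈ 425.12.
Cost at Q* = (D/Q*)S + (Q*/2)H = √(2DSH) ≈ £12,030.92.
Cost at Q = 170: (30,960/170)×82.6 + (170/2)×28.3 = £15,042.92 + £2,405.50 = £17,448.42.
Excess = £17,448.42 − £12,030.92 = £5,417.50.

Extra cost ≈ £5,418 per year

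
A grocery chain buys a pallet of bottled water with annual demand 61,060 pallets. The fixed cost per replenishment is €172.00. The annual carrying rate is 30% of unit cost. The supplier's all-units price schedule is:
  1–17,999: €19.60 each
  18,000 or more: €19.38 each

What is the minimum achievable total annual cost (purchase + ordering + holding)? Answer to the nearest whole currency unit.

Holding cost per unit per year at price C is H = 0.30·C.
Evaluate total cost at each tier's feasible EOQ or, if the EOQ is below the tier, at the tier's minimum quantity.
EOQ at €19.60 = 1890.0 (feasible in tier 1): TC = 61,060×€19.60 + (61,060/1890.0)×172 + (1890.0/2)×0.30×€19.60 = €1,207,889.38.
EOQ at €19.38 = 1900.7 < 18000, so use break Q=18000: TC = 61,060×€19.38 + (61,060/18000.0)×172 + (18000.0/2)×0.30×€19.38 = €1,236,252.26.
Lowest total cost among the candidates is at Q = 1890.0.

TC* ≈ €1,207,889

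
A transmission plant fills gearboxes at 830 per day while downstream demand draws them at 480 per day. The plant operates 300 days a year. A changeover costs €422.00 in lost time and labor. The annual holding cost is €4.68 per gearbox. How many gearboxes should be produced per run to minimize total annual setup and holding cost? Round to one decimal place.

Q* ≈ 7,847.6 gearboxes

Annual demand D = 480 × 300 = 144,000.
Production build-up factor (1 − d/p) = 1 − 480/830 = 0.4217.
Q* = √(2DS / (H(1 − d/p))) = √(2 × 144,000 × 422 / (4.68 × 0.4217)).
= √(121,536,000 / 1.9735) ≈ 7847.559.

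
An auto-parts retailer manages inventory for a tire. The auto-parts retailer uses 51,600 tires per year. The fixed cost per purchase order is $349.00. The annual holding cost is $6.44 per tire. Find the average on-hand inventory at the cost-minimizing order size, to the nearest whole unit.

Q* = √(2DS/H) = √(2 × 51,600 × 349 / 6.44) ≈ 2364.88.
Average inventory = Q*/2 ≈ 2364.88 / 2 = 1182.441.

Average inventory ≈ 1,182 tires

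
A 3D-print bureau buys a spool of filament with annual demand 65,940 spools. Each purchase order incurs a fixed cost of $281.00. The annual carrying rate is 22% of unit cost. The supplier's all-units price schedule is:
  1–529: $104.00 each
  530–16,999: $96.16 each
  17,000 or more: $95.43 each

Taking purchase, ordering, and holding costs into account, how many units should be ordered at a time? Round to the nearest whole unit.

Holding cost per unit per year at price C is H = 0.22·C.
Candidates are each tier's EOQ (if it falls in that tier) and each price-break quantity.
Tier 1 ($104.00): EOQ = 1272.7 exceeds tier's upper bound 529, so this tier is dominated.
EOQ at $96.16 = 1323.5 (feasible in tier 2): TC = 65,940×$96.16 + (65,940/1323.5)×281 + (1323.5/2)×0.22×$96.16 = $6,368,789.96.
EOQ at $95.43 = 1328.6 < 17000, so use break Q=17000: TC = 65,940×$95.43 + (65,940/17000.0)×281 + (17000.0/2)×0.22×$95.43 = $6,472,198.25.
Lowest total cost is $6,368,789.96 at Q = 1323.5.

Q* ≈ 1,324 spools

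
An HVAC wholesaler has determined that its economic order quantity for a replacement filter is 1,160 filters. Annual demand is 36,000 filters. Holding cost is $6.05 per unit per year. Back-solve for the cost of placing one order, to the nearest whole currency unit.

Invert the EOQ relation Q*² = 2DS/H.
From Q* = √(2DS/H): S = Q*²H / (2D) = 1,160² × 6.05 / (2 × 36,000) = 113.0678.

S ≈ $113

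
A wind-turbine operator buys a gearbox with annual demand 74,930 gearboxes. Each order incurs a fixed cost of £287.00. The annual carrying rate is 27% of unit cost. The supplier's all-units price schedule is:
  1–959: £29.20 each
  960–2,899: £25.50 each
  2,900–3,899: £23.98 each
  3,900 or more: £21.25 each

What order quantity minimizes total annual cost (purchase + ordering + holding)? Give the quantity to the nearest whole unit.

Q* ≈ 3,900 gearboxes

Holding cost per unit per year at price C is H = 0.27·C.
For each price level, check whether its EOQ is feasible; otherwise the best quantity at that price is the breakpoint.
Tier 1 (£29.20): EOQ = 2335.7 exceeds tier's upper bound 959, so this tier is dominated.
EOQ at £25.50 = 2499.4 (feasible in tier 2): TC = 74,930×£25.50 + (74,930/2499.4)×287 + (2499.4/2)×0.27×£25.50 = £1,927,923.21.
EOQ at £23.98 = 2577.4 < 2900, so use break Q=2900: TC = 74,930×£23.98 + (74,930/2900.0)×287 + (2900.0/2)×0.27×£23.98 = £1,813,625.06.
EOQ at £21.25 = 2737.9 < 3900, so use break Q=3900: TC = 74,930×£21.25 + (74,930/3900.0)×287 + (3900.0/2)×0.27×£21.25 = £1,608,964.70.
Lowest total cost is £1,608,964.70 at Q = 3900.0.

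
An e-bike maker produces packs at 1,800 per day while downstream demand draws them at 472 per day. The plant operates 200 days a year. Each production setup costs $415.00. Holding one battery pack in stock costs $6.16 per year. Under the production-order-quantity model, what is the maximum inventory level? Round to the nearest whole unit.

Annual demand D = 472 × 200 = 94,400.
Production build-up factor (1 − d/p) = 1 − 472/1,800 = 0.7378.
Q* = √(2DS / (H(1 − d/p))) = √(2 × 94,400 × 415 / (6.16 × 0.7378)).
= √(78,352,000 / 4.5447) ≈ 4152.139.
Maximum inventory = Q*(1 − d/p) = 4152.139 × 0.7378 ≈ 3063.356.

I_max ≈ 3,063 packs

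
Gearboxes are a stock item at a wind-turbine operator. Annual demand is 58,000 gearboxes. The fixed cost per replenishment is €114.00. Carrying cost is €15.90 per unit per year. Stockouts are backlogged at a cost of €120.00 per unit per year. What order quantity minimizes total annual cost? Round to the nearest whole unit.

Q* ≈ 971 gearboxes

With planned backorders, Q* = √(2DS/H) · √((H+B)/B).
√(2DS/H) = √(2 × 58,000 × 114 / 15.9) = 911.975.
√((H+B)/B) = √((15.9+120)/120) = 1.0642.
Q* ≈ 970.514.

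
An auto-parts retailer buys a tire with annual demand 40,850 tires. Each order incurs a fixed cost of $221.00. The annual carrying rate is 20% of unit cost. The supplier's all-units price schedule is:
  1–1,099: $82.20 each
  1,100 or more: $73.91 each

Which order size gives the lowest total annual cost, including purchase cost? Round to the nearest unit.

Holding cost per unit per year at price C is H = 0.20·C.
For each price level, check whether its EOQ is feasible; otherwise the best quantity at that price is the breakpoint.
EOQ at $82.20 = 1048.0 (feasible in tier 1): TC = 40,850×$82.20 + (40,850/1048.0)×221 + (1048.0/2)×0.20×$82.20 = $3,375,098.92.
EOQ at $73.91 = 1105.2 (feasible in tier 2): TC = 40,850×$73.91 + (40,850/1105.2)×221 + (1105.2/2)×0.20×$73.91 = $3,035,560.55.
Lowest total cost is $3,035,560.55 at Q = 1105.2.

Q* ≈ 1,105 tires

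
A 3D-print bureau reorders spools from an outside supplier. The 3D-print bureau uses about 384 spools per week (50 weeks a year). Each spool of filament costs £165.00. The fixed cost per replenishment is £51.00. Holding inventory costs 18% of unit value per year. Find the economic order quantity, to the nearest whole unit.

Annual demand D = 384 × 50 = 19,200.
Holding cost H = 0.18 × £165.00 = £29.7000 per unit per year.
EOQ = √(2DS / H) = √(2 × 19,200 × 51 / 29.7).
= √(1,958,400 / 29.7) = √65,939.3939 ≈ 256.787.

Q* ≈ 257 spools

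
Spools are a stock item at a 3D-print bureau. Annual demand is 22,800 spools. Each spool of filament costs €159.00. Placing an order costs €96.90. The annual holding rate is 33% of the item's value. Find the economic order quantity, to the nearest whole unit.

Holding cost H = 0.33 × €159.00 = €52.4700 per unit per year.
EOQ = √(2DS / H) = √(2 × 22,800 × 96.9 / 52.47).
= √(4,418,640 / 52.47) = √84,212.693 ≈ 290.194.

Q* ≈ 290 spools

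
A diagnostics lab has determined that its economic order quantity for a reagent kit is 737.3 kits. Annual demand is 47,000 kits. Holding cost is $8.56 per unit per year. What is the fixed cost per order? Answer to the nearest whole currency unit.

Squaring Q* = √(2DS/H) gives Q*² = 2DS/H.
From Q* = √(2DS/H): S = Q*²H / (2D) = 737.3² × 8.56 / (2 × 47,000) = 49.5033.

S ≈ $50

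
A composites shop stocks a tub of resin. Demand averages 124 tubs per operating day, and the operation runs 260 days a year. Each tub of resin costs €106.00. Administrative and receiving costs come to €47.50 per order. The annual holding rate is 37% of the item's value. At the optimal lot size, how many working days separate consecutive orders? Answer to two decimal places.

Annual demand D = 124 × 260 = 32,240.
Holding cost H = 0.37 × €106.00 = €39.2200 per unit per year.
EOQ = √(2DS/H) = √(2 × 32,240 × 47.5 / 39.22) ≈ 279.45.
Cycle time = Q*/D × 260 = 279.45 / 32,240 × 260 ≈ 2.254 days.

T ≈ 2.25 days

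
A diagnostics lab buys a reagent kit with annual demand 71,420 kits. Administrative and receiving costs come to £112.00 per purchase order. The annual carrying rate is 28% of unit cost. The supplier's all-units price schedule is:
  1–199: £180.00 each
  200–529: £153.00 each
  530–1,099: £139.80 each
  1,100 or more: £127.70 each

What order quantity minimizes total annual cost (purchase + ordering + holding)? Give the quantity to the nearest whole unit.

Q* ≈ 1,100 kits

Holding cost per unit per year at price C is H = 0.28·C.
For each price level, check whether its EOQ is feasible; otherwise the best quantity at that price is the breakpoint.
Tier 1 (£180.00): EOQ = 563.4 exceeds tier's upper bound 199, so this tier is dominated.
Tier 2 (£153.00): EOQ = 611.1 exceeds tier's upper bound 529, so this tier is dominated.
EOQ at £139.80 = 639.3 (feasible in tier 3): TC = 71,420×£139.80 + (71,420/639.3)×112 + (639.3/2)×0.28×£139.80 = £10,009,540.56.
EOQ at £127.70 = 668.9 < 1100, so use break Q=1100: TC = 71,420×£127.70 + (71,420/1100.0)×112 + (1100.0/2)×0.28×£127.70 = £9,147,271.65.
Lowest total cost is £9,147,271.65 at Q = 1100.0.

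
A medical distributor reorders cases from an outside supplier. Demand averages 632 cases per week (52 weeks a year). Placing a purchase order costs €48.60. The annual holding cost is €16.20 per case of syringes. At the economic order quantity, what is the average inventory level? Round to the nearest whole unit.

Annual demand D = 632 × 52 = 32,864.
Q* = √(2DS/H) = √(2 × 32,864 × 48.6 / 16.2) ≈ 444.05.
Average inventory = Q*/2 ≈ 444.05 / 2 = 222.027.

Average inventory ≈ 222 cases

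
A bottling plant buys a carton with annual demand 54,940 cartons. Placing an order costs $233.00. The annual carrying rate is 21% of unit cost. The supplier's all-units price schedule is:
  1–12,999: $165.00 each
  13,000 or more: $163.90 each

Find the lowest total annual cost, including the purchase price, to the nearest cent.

TC* ≈ $9,094,884.40

Holding cost per unit per year at price C is H = 0.21·C.
Candidates are each tier's EOQ (if it falls in that tier) and each price-break quantity.
EOQ at $165.00 = 859.6 (feasible in tier 1): TC = 54,940×$165.00 + (54,940/859.6)×233 + (859.6/2)×0.21×$165.00 = $9,094,884.40.
EOQ at $163.90 = 862.5 < 13000, so use break Q=13000: TC = 54,940×$163.90 + (54,940/13000.0)×233 + (13000.0/2)×0.21×$163.90 = $9,229,374.19.
Lowest total cost among the candidates is at Q = 859.6.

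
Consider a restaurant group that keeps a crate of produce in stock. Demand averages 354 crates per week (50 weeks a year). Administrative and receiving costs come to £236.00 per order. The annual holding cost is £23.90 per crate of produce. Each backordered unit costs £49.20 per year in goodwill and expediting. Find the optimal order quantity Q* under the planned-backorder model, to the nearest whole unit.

Annual demand D = 354 × 50 = 17,700.
With planned backorders, Q* = √(2DS/H) · √((H+B)/B).
√(2DS/H) = √(2 × 17,700 × 236 / 23.9) = 591.233.
√((H+B)/B) = √((23.9+49.2)/49.2) = 1.2189.
Q* ≈ 720.667.

Q* ≈ 721 crates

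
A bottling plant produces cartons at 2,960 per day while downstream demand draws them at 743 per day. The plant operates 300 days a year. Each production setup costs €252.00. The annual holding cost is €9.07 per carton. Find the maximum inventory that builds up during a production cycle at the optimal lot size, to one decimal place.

I_max ≈ 3,045.8 cartons

Annual demand D = 743 × 300 = 222,900.
Production build-up factor (1 − d/p) = 1 − 743/2,960 = 0.7490.
Q* = √(2DS / (H(1 − d/p))) = √(2 × 222,900 × 252 / (9.07 × 0.7490)).
= √(112,341,600 / 6.7933) ≈ 4066.583.
Maximum inventory = Q*(1 − d/p) = 4066.583 × 0.7490 ≈ 3045.816.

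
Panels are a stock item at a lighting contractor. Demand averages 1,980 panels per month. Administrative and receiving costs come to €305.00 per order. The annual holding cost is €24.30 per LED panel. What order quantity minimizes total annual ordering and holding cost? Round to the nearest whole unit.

Annual demand D = 1,980 × 12 = 23,760.
EOQ = √(2DS / H) = √(2 × 23,760 × 305 / 24.3).
= √(14,493,600 / 24.3) = √596,444.4444 ≈ 772.298.

Q* ≈ 772 panels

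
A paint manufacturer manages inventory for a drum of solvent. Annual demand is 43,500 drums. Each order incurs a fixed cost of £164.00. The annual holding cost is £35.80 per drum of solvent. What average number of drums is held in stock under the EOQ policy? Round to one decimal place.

Q* = √(2DS/H) = √(2 × 43,500 × 164 / 35.8) ≈ 631.31.
Average inventory = Q*/2 ≈ 631.31 / 2 = 315.653.

Average inventory ≈ 315.7 drums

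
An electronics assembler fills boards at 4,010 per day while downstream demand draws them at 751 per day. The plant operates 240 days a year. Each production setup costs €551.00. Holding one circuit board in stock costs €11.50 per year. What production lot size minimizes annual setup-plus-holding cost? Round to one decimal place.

Q* ≈ 4,610.0 boards

Annual demand D = 751 × 240 = 180,240.
Production build-up factor (1 − d/p) = 1 − 751/4,010 = 0.8127.
Q* = √(2DS / (H(1 − d/p))) = √(2 × 180,240 × 551 / (11.5 × 0.8127)).
= √(198,624,480 / 9.3463) ≈ 4609.963.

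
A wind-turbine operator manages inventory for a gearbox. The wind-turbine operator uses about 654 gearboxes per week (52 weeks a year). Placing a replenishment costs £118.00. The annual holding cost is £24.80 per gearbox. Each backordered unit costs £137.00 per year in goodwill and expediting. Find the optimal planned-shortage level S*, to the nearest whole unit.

S* ≈ 95 gearboxes

Annual demand D = 654 × 52 = 34,008.
With planned backorders, Q* = √(2DS/H) · √((H+B)/B).
√(2DS/H) = √(2 × 34,008 × 118 / 24.8) = 568.880.
√((H+B)/B) = √((24.8+137)/137) = 1.0867.
Q* ≈ 618.229.
S* = Q* · H/(H+B) = 618.229 × 24.8/161.8 ≈ 94.760.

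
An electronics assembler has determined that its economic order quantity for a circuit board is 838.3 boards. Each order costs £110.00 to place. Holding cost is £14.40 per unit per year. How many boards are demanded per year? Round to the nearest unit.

Squaring Q* = √(2DS/H) gives Q*² = 2DS/H.
From Q* = √(2DS/H): D = Q*²H / (2S) = 838.3² × 14.4 / (2 × 110) = 45997.978.

D ≈ 45,998 boards per year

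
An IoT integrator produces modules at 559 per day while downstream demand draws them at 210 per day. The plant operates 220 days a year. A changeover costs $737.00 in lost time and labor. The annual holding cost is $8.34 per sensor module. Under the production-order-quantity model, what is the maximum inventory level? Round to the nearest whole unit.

Annual demand D = 210 × 220 = 46,200.
Production build-up factor (1 − d/p) = 1 − 210/559 = 0.6243.
Q* = √(2DS / (H(1 − d/p))) = √(2 × 46,200 × 737 / (8.34 × 0.6243)).
= √(68,098,800 / 5.2069) ≈ 3616.429.
Maximum inventory = Q*(1 − d/p) = 3616.429 × 0.6243 ≈ 2257.842.

I_max ≈ 2,258 modules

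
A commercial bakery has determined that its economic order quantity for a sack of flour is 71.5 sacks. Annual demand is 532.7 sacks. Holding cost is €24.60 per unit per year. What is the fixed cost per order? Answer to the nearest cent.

Squaring Q* = √(2DS/H) gives Q*² = 2DS/H.
From Q* = √(2DS/H): S = Q*²H / (2D) = 71.5² × 24.6 / (2 × 532.7) = 118.0414.

S ≈ €118.04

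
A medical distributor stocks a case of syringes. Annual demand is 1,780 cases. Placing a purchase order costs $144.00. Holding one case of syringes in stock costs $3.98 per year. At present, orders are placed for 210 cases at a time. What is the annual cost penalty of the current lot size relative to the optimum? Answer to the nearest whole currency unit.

EOQ = √(2DS/H) = √(2 × 1,780 × 144 / 3.98) ≈ 358.89.
Cost at Q* = (D/Q*)S + (Q*/2)H = √(2DSH) ≈ $1,428.39.
Cost at Q = 210: (1,780/210)×144 + (210/2)×3.98 = $1,220.57 + $417.90 = $1,638.47.
Excess = $1,638.47 − $1,428.39 = $210.08.

Extra cost ≈ $210 per year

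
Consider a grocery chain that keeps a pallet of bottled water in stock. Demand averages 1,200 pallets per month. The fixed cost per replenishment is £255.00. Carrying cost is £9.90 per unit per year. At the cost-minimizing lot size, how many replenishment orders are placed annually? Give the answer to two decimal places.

N ≈ 16.72 orders per year

Annual demand D = 1,200 × 12 = 14,400.
The optimal lot size = √(2DS/H) = √(2 × 14,400 × 255 / 9.9) ≈ 861.29.
Orders per year = D / Q* = 14,400 / 861.29 ≈ 16.719.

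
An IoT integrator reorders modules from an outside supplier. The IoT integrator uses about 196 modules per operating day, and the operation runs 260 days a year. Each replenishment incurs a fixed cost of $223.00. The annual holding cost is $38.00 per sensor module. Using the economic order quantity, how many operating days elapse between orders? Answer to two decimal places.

Annual demand D = 196 × 260 = 50,960.
Q* = √(2DS/H) = √(2 × 50,960 × 223 / 38) ≈ 773.38.
Cycle time = Q*/D × 260 = 773.38 / 50,960 × 260 ≈ 3.946 days.

T ≈ 3.95 days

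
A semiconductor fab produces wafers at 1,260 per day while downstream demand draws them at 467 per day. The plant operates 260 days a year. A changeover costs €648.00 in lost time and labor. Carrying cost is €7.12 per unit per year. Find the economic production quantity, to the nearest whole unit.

Q* ≈ 5,926 wafers

Annual demand D = 467 × 260 = 121,420.
Production build-up factor (1 − d/p) = 1 − 467/1,260 = 0.6294.
Q* = √(2DS / (H(1 − d/p))) = √(2 × 121,420 × 648 / (7.12 × 0.6294)).
= √(157,360,320 / 4.4811) ≈ 5925.927.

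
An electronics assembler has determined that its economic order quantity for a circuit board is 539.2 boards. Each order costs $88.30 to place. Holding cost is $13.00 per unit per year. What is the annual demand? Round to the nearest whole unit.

Squaring Q* = √(2DS/H) gives Q*² = 2DS/H.
From Q* = √(2DS/H): D = Q*²H / (2S) = 539.2² × 13 / (2 × 88.3) = 21401.904.

D ≈ 21,402 boards per year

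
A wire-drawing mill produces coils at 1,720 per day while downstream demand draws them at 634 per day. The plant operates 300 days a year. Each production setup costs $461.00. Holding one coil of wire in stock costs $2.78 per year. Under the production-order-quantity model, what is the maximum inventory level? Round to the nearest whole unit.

I_max ≈ 6,311 coils

Annual demand D = 634 × 300 = 190,200.
Production build-up factor (1 − d/p) = 1 − 634/1,720 = 0.6314.
Q* = √(2DS / (H(1 − d/p))) = √(2 × 190,200 × 461 / (2.78 × 0.6314)).
= √(175,364,400 / 1.7553) ≈ 9995.341.
Maximum inventory = Q*(1 − d/p) = 9995.341 × 0.6314 ≈ 6311.012.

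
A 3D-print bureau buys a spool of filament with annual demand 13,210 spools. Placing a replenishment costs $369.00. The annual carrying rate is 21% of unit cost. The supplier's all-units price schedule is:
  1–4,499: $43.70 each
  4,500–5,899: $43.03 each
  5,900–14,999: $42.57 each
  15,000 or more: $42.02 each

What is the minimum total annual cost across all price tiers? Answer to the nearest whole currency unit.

TC* ≈ $586,736

Holding cost per unit per year at price C is H = 0.21·C.
Evaluate total cost at each tier's feasible EOQ or, if the EOQ is below the tier, at the tier's minimum quantity.
EOQ at $43.70 = 1030.7 (feasible in tier 1): TC = 13,210×$43.70 + (13,210/1030.7)×369 + (1030.7/2)×0.21×$43.70 = $586,735.67.
EOQ at $43.03 = 1038.7 < 4500, so use break Q=4500: TC = 13,210×$43.03 + (13,210/4500.0)×369 + (4500.0/2)×0.21×$43.03 = $589,841.20.
EOQ at $42.57 = 1044.3 < 5900, so use break Q=5900: TC = 13,210×$42.57 + (13,210/5900.0)×369 + (5900.0/2)×0.21×$42.57 = $589,548.00.
EOQ at $42.02 = 1051.1 < 15000, so use break Q=15000: TC = 13,210×$42.02 + (13,210/15000.0)×369 + (15000.0/2)×0.21×$42.02 = $621,590.67.
Lowest total cost among the candidates is at Q = 1030.7.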